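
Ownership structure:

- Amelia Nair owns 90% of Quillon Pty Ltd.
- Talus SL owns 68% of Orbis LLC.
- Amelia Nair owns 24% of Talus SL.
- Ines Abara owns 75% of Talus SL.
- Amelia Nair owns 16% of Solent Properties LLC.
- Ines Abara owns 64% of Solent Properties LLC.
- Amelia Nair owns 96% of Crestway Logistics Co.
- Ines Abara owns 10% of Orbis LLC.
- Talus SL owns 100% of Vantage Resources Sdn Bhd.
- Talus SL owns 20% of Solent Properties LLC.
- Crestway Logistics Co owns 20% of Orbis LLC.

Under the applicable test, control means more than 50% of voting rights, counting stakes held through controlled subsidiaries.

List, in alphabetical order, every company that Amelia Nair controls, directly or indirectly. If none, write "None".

Crestway Logistics Co, Quillon Pty Ltd

Amelia holds 96% of Crestway, so Amelia controls Crestway.
Amelia holds 90% of Quillon, so Amelia controls Quillon.
No other company's threshold is met.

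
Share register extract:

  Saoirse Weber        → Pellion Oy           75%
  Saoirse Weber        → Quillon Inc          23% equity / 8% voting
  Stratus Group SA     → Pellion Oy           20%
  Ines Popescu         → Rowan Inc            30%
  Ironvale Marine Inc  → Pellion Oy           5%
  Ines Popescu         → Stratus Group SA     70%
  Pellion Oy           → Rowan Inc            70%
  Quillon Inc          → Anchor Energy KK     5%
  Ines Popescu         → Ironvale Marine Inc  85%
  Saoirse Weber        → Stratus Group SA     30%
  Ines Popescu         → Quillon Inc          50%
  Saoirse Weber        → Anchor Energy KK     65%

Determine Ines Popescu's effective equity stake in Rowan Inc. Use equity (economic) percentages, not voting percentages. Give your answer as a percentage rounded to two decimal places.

Ines reaches Rowan along 3 paths.
Direct stake: 30% = 30%.
Via Stratus → Pellion: 70% × 20% × 70% = 9.8%.
Via Ironvale → Pellion: 85% × 5% × 70% = 2.975%.
Total: 30% + 9.8% + 2.975% = 42.775%.
Rounded: 42.78%.

42.78%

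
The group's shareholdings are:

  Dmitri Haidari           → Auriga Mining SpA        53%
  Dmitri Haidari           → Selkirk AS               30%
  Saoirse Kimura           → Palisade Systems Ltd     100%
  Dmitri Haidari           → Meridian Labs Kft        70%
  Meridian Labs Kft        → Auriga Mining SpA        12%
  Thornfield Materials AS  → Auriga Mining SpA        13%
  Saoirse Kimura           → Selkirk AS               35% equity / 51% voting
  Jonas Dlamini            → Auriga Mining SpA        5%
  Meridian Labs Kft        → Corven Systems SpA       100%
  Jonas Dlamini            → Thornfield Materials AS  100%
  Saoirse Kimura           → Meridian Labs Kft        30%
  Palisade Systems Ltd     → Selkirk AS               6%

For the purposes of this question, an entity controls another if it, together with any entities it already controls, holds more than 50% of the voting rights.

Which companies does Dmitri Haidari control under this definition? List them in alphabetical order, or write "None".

Auriga Mining SpA, Corven Systems SpA, Meridian Labs Kft

Dmitri holds 70% of Meridian, so Dmitri controls Meridian.
Meridian holds 100% of Corven, so Dmitri controls Corven.
Dmitri and Meridian together hold 53% + 12% = 65% of Auriga, so Dmitri controls Auriga.
No other company's threshold is met.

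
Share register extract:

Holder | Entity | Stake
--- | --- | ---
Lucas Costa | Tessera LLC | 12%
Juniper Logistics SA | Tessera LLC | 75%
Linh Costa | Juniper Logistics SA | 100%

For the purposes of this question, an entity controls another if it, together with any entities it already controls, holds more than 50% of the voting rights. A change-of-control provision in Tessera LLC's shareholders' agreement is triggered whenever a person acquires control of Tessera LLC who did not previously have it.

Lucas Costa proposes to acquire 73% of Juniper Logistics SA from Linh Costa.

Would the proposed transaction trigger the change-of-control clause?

The purchase adds only to Lucas's holdings (Linh's stake shrinks), so Lucas is the only person who could newly come to control Tessera.
Lucas's largest direct stake is 12% in Tessera, which does not meet the threshold, so Lucas controls no company.
In Tessera, Lucas's side holds only 12%, not > 50%.
So before the transaction, Lucas does not control Tessera.
After the purchase, Lucas holds 73% of Juniper directly, and Linh's stake falls to 27%.
Lucas holds 73% of Juniper, so Lucas controls Juniper.
Juniper and Lucas together hold 75% + 12% = 87% of Tessera, so Lucas controls Tessera.
Lucas did not control Tessera before and does after, so the clause is triggered.

Yes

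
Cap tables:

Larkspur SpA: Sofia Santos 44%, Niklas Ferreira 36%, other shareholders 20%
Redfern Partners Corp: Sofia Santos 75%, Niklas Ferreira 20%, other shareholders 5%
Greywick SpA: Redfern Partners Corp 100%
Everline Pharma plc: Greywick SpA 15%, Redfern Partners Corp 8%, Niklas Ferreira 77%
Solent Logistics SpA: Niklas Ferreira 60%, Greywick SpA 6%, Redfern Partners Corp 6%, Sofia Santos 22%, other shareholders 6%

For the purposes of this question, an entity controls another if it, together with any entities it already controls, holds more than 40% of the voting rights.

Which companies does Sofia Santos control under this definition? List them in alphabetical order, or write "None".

Greywick SpA, Larkspur SpA, Redfern Partners Corp

Sofia holds 44% of Larkspur, so Sofia controls Larkspur.
Sofia holds 75% of Redfern, so Sofia controls Redfern.
Redfern holds 100% of Greywick, so Sofia controls Greywick.
No other company's threshold is met.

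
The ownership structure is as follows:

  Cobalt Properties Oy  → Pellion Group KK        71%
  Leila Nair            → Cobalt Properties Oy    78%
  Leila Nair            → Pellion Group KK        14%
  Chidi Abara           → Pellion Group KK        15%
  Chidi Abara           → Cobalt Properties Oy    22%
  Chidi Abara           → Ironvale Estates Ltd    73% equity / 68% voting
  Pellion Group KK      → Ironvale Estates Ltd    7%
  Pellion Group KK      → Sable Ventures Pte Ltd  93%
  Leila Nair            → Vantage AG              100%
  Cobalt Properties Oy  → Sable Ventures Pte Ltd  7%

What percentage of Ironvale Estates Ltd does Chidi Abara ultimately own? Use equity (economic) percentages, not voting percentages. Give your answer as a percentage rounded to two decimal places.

75.14%

Chidi reaches Ironvale along 3 paths.
Via Pellion: 15% × 7% = 1.05%.
Via Cobalt → Pellion: 22% × 71% × 7% = 1.0934%.
Direct stake: 73% = 73%.
Total: 1.05% + 1.0934% + 73% = 75.1434%.
Rounded: 75.14%.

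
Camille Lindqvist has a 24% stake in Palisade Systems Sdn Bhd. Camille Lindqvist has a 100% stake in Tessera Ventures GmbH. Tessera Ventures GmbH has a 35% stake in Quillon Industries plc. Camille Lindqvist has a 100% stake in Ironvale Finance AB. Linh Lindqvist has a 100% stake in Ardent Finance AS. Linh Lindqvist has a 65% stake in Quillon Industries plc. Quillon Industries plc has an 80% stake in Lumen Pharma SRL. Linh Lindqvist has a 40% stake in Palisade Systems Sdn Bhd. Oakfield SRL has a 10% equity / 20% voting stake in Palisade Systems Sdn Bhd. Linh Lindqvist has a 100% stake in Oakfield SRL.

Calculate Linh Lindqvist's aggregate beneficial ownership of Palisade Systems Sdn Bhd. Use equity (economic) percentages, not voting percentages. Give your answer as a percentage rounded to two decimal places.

50.00%

Linh reaches Palisade along 2 paths.
Direct stake: 40% = 40%.
Via Oakfield: 100% × 10% = 10%.
Total: 40% + 10% = 50%.
Rounded: 50.00%.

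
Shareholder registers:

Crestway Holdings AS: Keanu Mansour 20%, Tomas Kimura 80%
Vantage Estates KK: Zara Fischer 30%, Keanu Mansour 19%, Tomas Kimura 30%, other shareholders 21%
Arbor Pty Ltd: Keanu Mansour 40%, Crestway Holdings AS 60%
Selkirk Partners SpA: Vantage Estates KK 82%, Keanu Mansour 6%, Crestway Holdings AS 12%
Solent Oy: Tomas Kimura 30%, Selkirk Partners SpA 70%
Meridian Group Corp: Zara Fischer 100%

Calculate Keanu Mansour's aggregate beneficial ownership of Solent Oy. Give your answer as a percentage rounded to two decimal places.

Keanu reaches Solent along 3 paths.
Via Vantage → Selkirk: 19% × 82% × 70% = 10.906%.
Via Selkirk: 6% × 70% = 4.2%.
Via Crestway → Selkirk: 20% × 12% × 70% = 1.68%.
Total: 10.906% + 4.2% + 1.68% = 16.786%.
Rounded: 16.79%.

16.79%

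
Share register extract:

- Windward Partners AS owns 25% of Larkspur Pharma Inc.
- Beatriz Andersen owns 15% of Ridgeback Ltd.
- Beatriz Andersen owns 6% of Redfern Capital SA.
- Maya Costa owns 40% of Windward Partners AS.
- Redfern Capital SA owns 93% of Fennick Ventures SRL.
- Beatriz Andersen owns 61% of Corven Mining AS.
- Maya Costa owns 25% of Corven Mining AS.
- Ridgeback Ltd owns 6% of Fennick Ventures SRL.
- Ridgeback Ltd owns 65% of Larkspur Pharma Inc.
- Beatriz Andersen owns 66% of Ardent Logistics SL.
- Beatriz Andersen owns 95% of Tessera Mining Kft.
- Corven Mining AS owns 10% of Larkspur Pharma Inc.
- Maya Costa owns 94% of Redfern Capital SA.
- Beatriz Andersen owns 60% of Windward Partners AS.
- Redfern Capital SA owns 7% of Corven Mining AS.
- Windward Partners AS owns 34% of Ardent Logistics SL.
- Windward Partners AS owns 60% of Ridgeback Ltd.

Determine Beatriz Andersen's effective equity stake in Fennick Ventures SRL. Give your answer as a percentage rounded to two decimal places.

Beatriz reaches Fennick along 3 paths.
Via Windward → Ridgeback: 60% × 60% × 6% = 2.16%.
Via Ridgeback: 15% × 6% = 0.9%.
Via Redfern: 6% × 93% = 5.58%.
Total: 2.16% + 0.9% + 5.58% = 8.64%.

8.64%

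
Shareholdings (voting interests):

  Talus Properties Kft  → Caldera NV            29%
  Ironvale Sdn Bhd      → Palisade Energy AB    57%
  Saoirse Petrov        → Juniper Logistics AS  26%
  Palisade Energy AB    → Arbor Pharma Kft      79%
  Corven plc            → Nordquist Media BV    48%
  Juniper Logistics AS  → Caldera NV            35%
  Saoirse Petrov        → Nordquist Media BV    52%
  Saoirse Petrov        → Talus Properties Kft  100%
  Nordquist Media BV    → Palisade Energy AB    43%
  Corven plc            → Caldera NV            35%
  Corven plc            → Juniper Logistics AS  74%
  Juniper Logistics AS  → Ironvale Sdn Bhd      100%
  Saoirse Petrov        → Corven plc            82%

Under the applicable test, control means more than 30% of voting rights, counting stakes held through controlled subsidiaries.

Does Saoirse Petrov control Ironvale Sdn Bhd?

Saoirse holds 82% of Corven, so Saoirse controls Corven.
Corven and Saoirse together hold 74% + 26% = 100% of Juniper, so Saoirse controls Juniper.
Juniper holds 100% of Ironvale, so Saoirse controls Ironvale.

Yes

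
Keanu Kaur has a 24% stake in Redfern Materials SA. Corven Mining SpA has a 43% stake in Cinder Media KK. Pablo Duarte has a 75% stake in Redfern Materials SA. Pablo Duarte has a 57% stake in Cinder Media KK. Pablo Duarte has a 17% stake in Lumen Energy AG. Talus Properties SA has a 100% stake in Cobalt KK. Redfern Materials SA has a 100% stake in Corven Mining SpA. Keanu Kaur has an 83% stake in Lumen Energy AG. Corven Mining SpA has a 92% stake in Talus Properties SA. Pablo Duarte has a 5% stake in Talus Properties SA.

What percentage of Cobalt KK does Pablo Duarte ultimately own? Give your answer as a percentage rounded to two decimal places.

74.00%

Pablo reaches Cobalt along 2 paths.
Via Redfern → Corven → Talus: 75% × 100% × 92% × 100% = 69%.
Via Talus: 5% × 100% = 5%.
Total: 69% + 5% = 74%.
Rounded: 74.00%.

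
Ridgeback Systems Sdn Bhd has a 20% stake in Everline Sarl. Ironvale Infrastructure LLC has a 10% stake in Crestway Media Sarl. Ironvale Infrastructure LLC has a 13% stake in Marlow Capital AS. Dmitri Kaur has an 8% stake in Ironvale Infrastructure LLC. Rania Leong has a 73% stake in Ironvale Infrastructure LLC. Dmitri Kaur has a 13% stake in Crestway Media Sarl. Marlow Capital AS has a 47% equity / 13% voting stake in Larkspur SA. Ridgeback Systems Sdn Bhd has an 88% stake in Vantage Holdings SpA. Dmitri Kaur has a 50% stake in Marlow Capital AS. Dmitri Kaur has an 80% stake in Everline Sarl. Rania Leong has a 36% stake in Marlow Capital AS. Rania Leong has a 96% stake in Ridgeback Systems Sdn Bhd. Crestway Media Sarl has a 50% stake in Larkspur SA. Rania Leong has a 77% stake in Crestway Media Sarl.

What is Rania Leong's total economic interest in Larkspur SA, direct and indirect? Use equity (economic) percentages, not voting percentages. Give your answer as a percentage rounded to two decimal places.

63.53%

Rania reaches Larkspur along 4 paths.
Via Marlow: 36% × 47% = 16.92%.
Via Ironvale → Marlow: 73% × 13% × 47% = 4.4603%.
Via Ironvale → Crestway: 73% × 10% × 50% = 3.65%.
Via Crestway: 77% × 50% = 38.5%.
Total: 16.92% + 4.4603% + 3.65% + 38.5% = 63.5303%.
Rounded: 63.53%.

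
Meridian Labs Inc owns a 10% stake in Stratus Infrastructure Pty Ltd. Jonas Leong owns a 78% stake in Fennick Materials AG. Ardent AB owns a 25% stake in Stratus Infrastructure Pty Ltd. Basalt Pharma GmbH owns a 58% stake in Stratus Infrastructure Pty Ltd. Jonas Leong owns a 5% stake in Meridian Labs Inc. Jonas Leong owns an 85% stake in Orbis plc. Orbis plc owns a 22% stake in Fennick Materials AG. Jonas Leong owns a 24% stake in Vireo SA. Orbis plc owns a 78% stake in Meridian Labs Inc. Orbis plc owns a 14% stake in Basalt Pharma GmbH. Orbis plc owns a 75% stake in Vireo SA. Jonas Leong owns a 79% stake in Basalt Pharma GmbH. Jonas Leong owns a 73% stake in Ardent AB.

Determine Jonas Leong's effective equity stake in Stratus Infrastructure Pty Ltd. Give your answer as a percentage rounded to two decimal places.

Jonas reaches Stratus along 5 paths.
Via Orbis → Meridian: 85% × 78% × 10% = 6.63%.
Via Meridian: 5% × 10% = 0.5%.
Via Orbis → Basalt: 85% × 14% × 58% = 6.902%.
Via Basalt: 79% × 58% = 45.82%.
Via Ardent: 73% × 25% = 18.25%.
Total: 6.63% + 0.5% + 6.902% + 45.82% + 18.25% = 78.102%.
Rounded: 78.10%.

78.10%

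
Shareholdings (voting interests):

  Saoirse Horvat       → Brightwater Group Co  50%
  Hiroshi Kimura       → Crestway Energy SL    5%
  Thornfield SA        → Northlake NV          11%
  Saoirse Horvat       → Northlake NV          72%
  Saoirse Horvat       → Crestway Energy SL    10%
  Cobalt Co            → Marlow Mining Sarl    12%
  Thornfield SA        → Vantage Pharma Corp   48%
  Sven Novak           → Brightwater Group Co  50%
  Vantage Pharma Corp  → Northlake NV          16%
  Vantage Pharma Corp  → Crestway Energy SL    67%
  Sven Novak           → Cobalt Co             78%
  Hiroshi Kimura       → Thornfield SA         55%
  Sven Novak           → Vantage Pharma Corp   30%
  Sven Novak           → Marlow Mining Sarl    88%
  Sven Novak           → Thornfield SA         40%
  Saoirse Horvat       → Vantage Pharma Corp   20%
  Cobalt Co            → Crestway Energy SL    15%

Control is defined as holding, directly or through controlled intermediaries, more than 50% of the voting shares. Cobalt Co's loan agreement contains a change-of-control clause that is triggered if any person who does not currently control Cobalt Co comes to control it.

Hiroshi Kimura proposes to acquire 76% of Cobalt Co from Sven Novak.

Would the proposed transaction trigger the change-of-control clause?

The purchase adds only to Hiroshi's holdings (Sven's stake shrinks), so Hiroshi is the only person who could newly come to control Cobalt.
Hiroshi holds 55% of Thornfield, so Hiroshi controls Thornfield.
Neither Hiroshi nor any entity Hiroshi controls holds any voting interest in Cobalt.
So before the transaction, Hiroshi does not control Cobalt.
After the purchase, Hiroshi holds 76% of Cobalt directly, and Sven's stake falls to 2%.
Hiroshi holds 76% of Cobalt, so Hiroshi controls Cobalt.
Hiroshi did not control Cobalt before and does after, so the clause is triggered.

Yes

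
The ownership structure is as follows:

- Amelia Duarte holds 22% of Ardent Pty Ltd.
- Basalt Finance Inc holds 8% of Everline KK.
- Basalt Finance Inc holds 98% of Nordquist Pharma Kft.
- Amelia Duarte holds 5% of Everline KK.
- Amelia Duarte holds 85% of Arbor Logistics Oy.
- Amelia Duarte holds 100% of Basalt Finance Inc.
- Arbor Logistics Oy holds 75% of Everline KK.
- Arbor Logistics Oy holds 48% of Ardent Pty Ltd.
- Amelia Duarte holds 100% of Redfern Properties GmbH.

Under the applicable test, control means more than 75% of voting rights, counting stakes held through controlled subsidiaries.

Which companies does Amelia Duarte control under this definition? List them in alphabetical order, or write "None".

Amelia holds 100% of Redfern, so Amelia controls Redfern.
Amelia holds 85% of Arbor, so Amelia controls Arbor.
Amelia holds 100% of Basalt, so Amelia controls Basalt.
Arbor and Basalt and Amelia together hold 75% + 8% + 5% = 88% of Everline, so Amelia controls Everline.
Basalt holds 98% of Nordquist, so Amelia controls Nordquist.
No other company's threshold is met.

Arbor Logistics Oy, Basalt Finance Inc, Everline KK, Nordquist Pharma Kft, Redfern Properties GmbH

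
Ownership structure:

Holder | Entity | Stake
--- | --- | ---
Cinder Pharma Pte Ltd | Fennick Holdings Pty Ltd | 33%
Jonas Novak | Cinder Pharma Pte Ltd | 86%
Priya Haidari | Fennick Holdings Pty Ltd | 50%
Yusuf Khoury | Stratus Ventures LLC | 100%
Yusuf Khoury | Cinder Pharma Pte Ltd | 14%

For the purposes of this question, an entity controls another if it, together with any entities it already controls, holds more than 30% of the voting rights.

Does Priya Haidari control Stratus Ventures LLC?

Priya holds 50% of Fennick, so Priya controls Fennick.
Neither Priya nor any entity Priya controls holds any voting interest in Stratus.
So Priya does not control Stratus.

No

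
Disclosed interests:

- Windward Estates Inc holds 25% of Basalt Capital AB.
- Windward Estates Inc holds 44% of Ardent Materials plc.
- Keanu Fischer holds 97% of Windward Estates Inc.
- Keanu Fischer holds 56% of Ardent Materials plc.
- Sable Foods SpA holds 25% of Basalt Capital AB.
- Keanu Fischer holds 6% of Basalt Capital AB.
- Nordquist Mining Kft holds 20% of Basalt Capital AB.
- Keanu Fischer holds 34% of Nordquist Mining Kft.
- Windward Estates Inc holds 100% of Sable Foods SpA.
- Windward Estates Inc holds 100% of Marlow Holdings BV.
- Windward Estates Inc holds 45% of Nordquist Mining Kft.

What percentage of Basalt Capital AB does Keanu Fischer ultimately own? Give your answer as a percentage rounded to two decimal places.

Keanu reaches Basalt along 5 paths.
Via Windward: 97% × 25% = 24.25%.
Via Windward → Sable: 97% × 100% × 25% = 24.25%.
Via Windward → Nordquist: 97% × 45% × 20% = 8.73%.
Via Nordquist: 34% × 20% = 6.8%.
Direct stake: 6% = 6%.
Total: 24.25% + 24.25% + 8.73% + 6.8% + 6% = 70.03%.

70.03%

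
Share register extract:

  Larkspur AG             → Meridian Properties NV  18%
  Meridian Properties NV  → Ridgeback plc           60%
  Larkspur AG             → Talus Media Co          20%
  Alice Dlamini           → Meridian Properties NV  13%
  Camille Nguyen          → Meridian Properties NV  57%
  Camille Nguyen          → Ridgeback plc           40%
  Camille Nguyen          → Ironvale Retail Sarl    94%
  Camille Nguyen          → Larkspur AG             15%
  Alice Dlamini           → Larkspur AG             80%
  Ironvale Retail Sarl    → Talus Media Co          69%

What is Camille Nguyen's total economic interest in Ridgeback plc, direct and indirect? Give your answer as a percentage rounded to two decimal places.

75.82%

Camille reaches Ridgeback along 3 paths.
Via Larkspur → Meridian: 15% × 18% × 60% = 1.62%.
Via Meridian: 57% × 60% = 34.2%.
Direct stake: 40% = 40%.
Total: 1.62% + 34.2% + 40% = 75.82%.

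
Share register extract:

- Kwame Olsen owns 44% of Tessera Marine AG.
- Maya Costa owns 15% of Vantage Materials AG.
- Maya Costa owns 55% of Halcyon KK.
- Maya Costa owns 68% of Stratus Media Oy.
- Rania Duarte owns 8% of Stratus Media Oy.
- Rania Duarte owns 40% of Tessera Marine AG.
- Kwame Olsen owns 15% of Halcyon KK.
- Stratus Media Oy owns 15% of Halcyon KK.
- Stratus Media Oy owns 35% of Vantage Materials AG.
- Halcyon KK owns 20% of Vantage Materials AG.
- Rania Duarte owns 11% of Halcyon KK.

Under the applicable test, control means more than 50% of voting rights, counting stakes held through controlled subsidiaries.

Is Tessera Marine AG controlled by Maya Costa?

No

Maya holds 68% of Stratus, so Maya controls Stratus.
Maya and Stratus together hold 55% + 15% = 70% of Halcyon, so Maya controls Halcyon.
Halcyon and Maya and Stratus together hold 20% + 15% + 35% = 70% of Vantage, so Maya controls Vantage.
Neither Maya nor any entity Maya controls holds any voting interest in Tessera.
So Maya does not control Tessera.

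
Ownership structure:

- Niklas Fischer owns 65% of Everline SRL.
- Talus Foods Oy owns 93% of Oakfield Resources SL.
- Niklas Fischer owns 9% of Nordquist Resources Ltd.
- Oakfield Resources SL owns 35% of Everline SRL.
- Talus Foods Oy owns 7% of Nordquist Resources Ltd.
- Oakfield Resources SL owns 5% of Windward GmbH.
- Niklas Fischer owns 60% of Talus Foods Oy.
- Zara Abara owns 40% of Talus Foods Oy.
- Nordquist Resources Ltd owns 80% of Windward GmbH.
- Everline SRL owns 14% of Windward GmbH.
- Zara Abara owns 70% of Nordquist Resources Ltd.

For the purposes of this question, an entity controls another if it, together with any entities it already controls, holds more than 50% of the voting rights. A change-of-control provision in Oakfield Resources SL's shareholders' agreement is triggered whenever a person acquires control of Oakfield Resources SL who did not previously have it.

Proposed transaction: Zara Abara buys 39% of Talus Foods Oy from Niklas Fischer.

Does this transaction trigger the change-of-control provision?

The purchase adds only to Zara's holdings (Niklas's stake shrinks), so Zara is the only person who could newly come to control Oakfield.
Zara holds 70% of Nordquist, so Zara controls Nordquist.
Nordquist holds 80% of Windward, so Zara controls Windward.
Neither Zara nor any entity Zara controls holds any voting interest in Oakfield.
So before the transaction, Zara does not control Oakfield.
After the purchase, Zara's direct stake in Talus rises to 40% + 39% = 79%, and Niklas's stake falls to 21%.
Zara holds 79% of Talus, so Zara controls Talus.
Talus holds 93% of Oakfield, so Zara controls Oakfield.
Zara did not control Oakfield before and does after, so the clause is triggered.

Yes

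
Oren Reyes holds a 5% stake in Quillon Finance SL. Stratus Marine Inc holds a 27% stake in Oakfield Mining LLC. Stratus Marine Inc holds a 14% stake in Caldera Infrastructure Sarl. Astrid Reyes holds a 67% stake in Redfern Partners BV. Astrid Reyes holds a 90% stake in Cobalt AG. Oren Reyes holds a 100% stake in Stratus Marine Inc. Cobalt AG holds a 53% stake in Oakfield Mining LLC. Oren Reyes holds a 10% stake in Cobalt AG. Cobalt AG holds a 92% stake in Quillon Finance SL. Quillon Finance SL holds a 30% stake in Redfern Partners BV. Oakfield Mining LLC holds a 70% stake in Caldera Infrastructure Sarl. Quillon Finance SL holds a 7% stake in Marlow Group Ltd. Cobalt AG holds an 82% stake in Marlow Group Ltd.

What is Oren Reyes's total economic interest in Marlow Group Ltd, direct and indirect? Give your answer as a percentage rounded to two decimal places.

9.19%

Oren reaches Marlow along 3 paths.
Via Cobalt: 10% × 82% = 8.2%.
Via Cobalt → Quillon: 10% × 92% × 7% = 0.644%.
Via Quillon: 5% × 7% = 0.35%.
Total: 8.2% + 0.644% + 0.35% = 9.194%.
Rounded: 9.19%.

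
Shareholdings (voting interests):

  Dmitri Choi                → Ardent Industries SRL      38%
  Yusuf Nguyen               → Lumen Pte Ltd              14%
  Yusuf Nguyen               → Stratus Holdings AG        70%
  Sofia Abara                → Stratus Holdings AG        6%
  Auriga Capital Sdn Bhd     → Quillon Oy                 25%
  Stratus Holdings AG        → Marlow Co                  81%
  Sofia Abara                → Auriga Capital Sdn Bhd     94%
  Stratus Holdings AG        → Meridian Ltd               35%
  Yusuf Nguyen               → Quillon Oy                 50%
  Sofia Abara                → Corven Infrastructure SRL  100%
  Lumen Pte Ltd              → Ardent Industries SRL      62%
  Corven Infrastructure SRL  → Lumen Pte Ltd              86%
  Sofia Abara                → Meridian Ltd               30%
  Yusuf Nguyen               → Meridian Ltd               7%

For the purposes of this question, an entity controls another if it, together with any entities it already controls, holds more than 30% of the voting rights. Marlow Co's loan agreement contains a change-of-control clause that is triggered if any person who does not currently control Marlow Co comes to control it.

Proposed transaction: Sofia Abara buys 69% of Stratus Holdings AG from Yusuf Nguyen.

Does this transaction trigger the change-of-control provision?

Yes

The purchase adds only to Sofia's holdings (Yusuf's stake shrinks), so Sofia is the only person who could newly come to control Marlow.
Sofia holds 100% of Corven, so Sofia controls Corven.
Corven holds 86% of Lumen, so Sofia controls Lumen.
Sofia holds 94% of Auriga, so Sofia controls Auriga.
Lumen holds 62% of Ardent, so Sofia controls Ardent.
Neither Sofia nor any entity Sofia controls holds any voting interest in Marlow.
So before the transaction, Sofia does not control Marlow.
After the purchase, Sofia's direct stake in Stratus rises to 6% + 69% = 75%, and Yusuf's stake falls to 1%.
Sofia holds 75% of Stratus, so Sofia controls Stratus.
Stratus holds 81% of Marlow, so Sofia controls Marlow.
Sofia did not control Marlow before and does after, so the clause is triggered.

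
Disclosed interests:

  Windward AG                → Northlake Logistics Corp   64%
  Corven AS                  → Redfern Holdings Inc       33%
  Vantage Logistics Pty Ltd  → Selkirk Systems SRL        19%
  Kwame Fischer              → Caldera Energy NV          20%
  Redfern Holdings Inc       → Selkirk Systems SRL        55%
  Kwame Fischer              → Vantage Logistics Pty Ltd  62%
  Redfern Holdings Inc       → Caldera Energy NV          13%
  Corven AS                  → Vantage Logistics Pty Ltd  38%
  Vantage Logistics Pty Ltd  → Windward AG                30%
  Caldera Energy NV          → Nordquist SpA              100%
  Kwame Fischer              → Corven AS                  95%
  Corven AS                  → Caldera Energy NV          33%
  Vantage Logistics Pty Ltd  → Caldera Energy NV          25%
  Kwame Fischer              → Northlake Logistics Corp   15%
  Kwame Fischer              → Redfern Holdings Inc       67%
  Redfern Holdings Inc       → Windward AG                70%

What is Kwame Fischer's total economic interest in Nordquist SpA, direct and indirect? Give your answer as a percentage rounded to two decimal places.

88.66%

Kwame reaches Nordquist along 6 paths.
Via Caldera: 20% × 100% = 20%.
Via Corven → Vantage → Caldera: 95% × 38% × 25% × 100% = 9.025%.
Via Vantage → Caldera: 62% × 25% × 100% = 15.5%.
Via Corven → Caldera: 95% × 33% × 100% = 31.35%.
Via Corven → Redfern → Caldera: 95% × 33% × 13% × 100% = 4.0755%.
Via Redfern → Caldera: 67% × 13% × 100% = 8.71%.
Total: 20% + 9.025% + 15.5% + 31.35% + 4.0755% + 8.71% = 88.6605%.
Rounded: 88.66%.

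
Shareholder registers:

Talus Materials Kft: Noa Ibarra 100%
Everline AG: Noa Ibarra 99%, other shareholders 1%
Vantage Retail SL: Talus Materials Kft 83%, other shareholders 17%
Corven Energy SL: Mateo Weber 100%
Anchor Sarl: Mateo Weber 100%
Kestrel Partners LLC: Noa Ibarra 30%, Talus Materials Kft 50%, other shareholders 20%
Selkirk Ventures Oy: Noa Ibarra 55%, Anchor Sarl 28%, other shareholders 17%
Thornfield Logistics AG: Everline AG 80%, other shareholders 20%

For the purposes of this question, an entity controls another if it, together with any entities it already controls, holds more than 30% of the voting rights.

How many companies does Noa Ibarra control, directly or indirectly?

Noa holds 100% of Talus, so Noa controls Talus.
Noa holds 99% of Everline, so Noa controls Everline.
Talus holds 83% of Vantage, so Noa controls Vantage.
Noa and Talus together hold 30% + 50% = 80% of Kestrel, so Noa controls Kestrel.
Noa holds 55% of Selkirk, so Noa controls Selkirk.
Everline holds 80% of Thornfield, so Noa controls Thornfield.
No other company's threshold is met.
Noa controls 6 companies.

6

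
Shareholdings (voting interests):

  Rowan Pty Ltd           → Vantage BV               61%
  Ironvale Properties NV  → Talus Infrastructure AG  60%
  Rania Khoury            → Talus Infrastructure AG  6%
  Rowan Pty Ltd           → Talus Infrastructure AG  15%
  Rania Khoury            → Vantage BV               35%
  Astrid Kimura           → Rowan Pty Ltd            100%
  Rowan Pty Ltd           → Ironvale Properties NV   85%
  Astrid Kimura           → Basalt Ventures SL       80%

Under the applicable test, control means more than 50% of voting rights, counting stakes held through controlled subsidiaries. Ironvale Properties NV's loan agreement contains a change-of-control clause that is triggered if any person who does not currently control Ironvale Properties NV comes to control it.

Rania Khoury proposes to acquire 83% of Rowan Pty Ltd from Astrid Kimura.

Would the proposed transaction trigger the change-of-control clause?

The purchase adds only to Rania's holdings (Astrid's stake shrinks), so Rania is the only person who could newly come to control Ironvale.
Rania's largest direct stake is 35% in Vantage, which does not meet the threshold, so Rania controls no company.
Neither Rania nor any entity Rania controls holds any voting interest in Ironvale.
So before the transaction, Rania does not control Ironvale.
After the purchase, Rania holds 83% of Rowan directly, and Astrid's stake falls to 17%.
Rania holds 83% of Rowan, so Rania controls Rowan.
Rowan holds 85% of Ironvale, so Rania controls Ironvale.
Rania did not control Ironvale before and does after, so the clause is triggered.

Yes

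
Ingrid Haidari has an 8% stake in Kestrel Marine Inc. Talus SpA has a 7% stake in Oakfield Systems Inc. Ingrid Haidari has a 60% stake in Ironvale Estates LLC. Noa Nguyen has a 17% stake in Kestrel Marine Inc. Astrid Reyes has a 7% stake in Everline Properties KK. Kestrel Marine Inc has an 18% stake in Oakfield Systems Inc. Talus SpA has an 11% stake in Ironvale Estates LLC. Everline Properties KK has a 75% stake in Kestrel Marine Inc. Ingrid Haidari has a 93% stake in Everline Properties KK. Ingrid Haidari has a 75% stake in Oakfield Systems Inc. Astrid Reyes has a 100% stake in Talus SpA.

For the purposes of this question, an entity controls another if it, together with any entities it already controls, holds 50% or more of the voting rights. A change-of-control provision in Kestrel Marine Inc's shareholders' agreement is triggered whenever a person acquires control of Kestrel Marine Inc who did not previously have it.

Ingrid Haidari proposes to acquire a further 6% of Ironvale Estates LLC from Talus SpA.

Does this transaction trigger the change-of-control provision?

No

The purchase adds only to Ingrid's holdings (Talus's stake shrinks), so Ingrid is the only person who could newly come to control Kestrel.
Ingrid holds 93% of Everline, so Ingrid controls Everline.
Ingrid and Everline together hold 8% + 75% = 83% of Kestrel, so Ingrid controls Kestrel.
So Ingrid already controls Kestrel before the transaction.
After the purchase, Ingrid's direct stake in Ironvale rises to 60% + 6% = 66%, and Talus's stake falls to 5%.
Ingrid controlled Kestrel already, so this is not a new person acquiring control; every other person's position is unchanged or reduced.
No new person acquires control, so the clause is not triggered.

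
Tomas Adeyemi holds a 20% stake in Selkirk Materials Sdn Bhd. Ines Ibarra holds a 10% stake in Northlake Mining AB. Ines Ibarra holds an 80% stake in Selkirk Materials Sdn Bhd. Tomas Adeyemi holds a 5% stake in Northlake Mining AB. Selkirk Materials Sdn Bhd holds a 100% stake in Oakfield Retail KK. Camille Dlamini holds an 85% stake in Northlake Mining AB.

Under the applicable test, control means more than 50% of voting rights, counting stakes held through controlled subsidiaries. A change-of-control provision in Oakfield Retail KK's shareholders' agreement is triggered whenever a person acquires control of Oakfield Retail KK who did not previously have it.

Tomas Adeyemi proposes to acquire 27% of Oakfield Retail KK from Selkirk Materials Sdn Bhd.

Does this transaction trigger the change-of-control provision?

No

The purchase adds only to Tomas's holdings (Selkirk's stake shrinks), so Tomas is the only person who could newly come to control Oakfield.
Tomas's largest direct stake is 20% in Selkirk, which does not meet the threshold, so Tomas controls no company.
Neither Tomas nor any entity Tomas controls holds any voting interest in Oakfield.
So before the transaction, Tomas does not control Oakfield.
After the purchase, Tomas holds 27% of Oakfield directly, and Selkirk's stake falls to 73%.
After the transaction, Tomas's side holds 27% of Oakfield, not > 50%, so Tomas still does not control Oakfield.
No new person acquires control, so the clause is not triggered.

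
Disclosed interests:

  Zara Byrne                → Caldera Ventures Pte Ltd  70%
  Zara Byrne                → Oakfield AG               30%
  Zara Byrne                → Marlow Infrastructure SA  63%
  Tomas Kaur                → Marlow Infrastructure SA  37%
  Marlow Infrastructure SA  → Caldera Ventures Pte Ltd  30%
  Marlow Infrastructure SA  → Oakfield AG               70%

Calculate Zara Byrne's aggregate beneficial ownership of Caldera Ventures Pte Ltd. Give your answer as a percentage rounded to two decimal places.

88.90%

Zara reaches Caldera along 2 paths.
Via Marlow: 63% × 30% = 18.9%.
Direct stake: 70% = 70%.
Total: 18.9% + 70% = 88.9%.
Rounded: 88.90%.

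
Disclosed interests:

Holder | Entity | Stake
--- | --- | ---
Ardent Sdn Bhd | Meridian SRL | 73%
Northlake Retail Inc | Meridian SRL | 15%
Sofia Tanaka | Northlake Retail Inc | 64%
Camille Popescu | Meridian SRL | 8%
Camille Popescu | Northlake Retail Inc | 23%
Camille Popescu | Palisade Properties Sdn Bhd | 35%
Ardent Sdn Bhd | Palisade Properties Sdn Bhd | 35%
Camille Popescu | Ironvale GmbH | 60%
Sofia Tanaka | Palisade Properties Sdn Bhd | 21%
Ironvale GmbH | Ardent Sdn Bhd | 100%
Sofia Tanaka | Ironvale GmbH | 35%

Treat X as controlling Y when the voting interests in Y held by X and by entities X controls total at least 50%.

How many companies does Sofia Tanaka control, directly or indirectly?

Sofia holds 64% of Northlake, so Sofia controls Northlake.
No other company's threshold is met.
Sofia controls 1 company.

1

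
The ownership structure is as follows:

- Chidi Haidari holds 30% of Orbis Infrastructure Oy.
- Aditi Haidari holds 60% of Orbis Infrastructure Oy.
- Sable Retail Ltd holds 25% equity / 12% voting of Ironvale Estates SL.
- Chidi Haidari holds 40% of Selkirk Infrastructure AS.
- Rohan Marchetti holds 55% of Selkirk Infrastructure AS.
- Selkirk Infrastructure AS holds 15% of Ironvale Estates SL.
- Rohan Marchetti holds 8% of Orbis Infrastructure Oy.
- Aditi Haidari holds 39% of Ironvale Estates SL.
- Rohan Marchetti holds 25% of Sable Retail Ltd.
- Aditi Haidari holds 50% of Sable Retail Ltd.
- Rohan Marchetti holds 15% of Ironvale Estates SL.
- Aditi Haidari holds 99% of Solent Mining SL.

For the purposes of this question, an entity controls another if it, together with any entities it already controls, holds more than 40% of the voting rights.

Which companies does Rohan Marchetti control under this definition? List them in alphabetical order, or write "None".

Rohan holds 55% of Selkirk, so Rohan controls Selkirk.
No other company's threshold is met.

Selkirk Infrastructure AS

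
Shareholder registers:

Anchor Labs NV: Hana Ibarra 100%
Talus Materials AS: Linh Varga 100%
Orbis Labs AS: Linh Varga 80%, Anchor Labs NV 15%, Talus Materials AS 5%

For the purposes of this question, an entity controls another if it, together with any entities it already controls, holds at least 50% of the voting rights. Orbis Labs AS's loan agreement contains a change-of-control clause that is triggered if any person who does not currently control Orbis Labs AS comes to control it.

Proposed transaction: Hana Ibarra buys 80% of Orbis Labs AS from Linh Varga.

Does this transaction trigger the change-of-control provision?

Yes

The purchase adds only to Hana's holdings (Linh's stake shrinks), so Hana is the only person who could newly come to control Orbis.
Hana holds 100% of Anchor, so Hana controls Anchor.
In Orbis, Hana's side holds only 15%, not ≥ 50%.
So before the transaction, Hana does not control Orbis.
After the purchase, Hana holds 80% of Orbis directly, and Linh's stake falls to 0%.
Anchor and Hana together hold 15% + 80% = 95% of Orbis, so Hana controls Orbis.
Hana did not control Orbis before and does after, so the clause is triggered.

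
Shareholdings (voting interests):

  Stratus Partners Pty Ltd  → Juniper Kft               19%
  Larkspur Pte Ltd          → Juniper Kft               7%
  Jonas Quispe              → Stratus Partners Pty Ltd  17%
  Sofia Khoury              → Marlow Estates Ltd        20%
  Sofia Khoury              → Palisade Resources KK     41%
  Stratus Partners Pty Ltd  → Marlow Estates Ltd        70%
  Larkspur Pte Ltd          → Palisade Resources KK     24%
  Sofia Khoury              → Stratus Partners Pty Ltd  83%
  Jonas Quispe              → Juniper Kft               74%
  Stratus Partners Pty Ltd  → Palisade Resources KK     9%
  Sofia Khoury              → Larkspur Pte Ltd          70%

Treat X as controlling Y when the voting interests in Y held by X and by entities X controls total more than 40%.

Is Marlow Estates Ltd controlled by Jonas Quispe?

No

Jonas holds 74% of Juniper, so Jonas controls Juniper.
Neither Jonas nor any entity Jonas controls holds any voting interest in Marlow.
So Jonas does not control Marlow.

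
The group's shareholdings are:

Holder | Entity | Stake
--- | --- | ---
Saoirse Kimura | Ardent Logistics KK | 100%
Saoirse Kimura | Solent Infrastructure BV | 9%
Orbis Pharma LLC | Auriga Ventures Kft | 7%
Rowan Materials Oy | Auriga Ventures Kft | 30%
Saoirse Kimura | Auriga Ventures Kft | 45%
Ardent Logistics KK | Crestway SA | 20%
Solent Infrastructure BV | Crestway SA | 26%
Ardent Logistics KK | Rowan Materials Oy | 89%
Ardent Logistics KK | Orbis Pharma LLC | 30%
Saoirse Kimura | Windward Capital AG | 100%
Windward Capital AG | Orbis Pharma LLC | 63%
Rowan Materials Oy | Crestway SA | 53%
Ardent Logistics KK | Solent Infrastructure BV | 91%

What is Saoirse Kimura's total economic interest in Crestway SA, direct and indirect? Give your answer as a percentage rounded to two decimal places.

Saoirse reaches Crestway along 4 paths.
Via Ardent → Rowan: 100% × 89% × 53% = 47.17%.
Via Ardent: 100% × 20% = 20%.
Via Solent: 9% × 26% = 2.34%.
Via Ardent → Solent: 100% × 91% × 26% = 23.66%.
Total: 47.17% + 20% + 2.34% + 23.66% = 93.17%.

93.17%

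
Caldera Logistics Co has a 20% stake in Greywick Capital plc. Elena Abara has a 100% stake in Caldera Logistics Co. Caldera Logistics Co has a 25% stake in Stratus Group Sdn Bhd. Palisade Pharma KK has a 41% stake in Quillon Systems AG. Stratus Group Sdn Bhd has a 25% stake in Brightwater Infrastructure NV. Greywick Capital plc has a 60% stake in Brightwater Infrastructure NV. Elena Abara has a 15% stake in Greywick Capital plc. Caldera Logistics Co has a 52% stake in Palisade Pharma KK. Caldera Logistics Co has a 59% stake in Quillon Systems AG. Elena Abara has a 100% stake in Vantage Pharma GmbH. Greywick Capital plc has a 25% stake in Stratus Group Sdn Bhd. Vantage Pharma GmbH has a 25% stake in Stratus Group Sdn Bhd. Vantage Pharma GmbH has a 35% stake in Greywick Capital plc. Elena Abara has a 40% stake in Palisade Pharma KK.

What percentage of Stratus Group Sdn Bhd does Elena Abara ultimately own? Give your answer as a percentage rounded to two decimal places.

Elena reaches Stratus along 5 paths.
Via Vantage: 100% × 25% = 25%.
Via Caldera: 100% × 25% = 25%.
Via Vantage → Greywick: 100% × 35% × 25% = 8.75%.
Via Greywick: 15% × 25% = 3.75%.
Via Caldera → Greywick: 100% × 20% × 25% = 5%.
Total: 25% + 25% + 8.75% + 3.75% + 5% = 67.5%.
Rounded: 67.50%.

67.50%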